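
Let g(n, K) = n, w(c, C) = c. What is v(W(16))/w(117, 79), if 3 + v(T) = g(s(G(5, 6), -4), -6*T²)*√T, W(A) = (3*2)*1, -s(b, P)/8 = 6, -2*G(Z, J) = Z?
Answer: -1/39 - 16*√6/39 ≈ -1.0306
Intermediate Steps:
G(Z, J) = -Z/2
s(b, P) = -48 (s(b, P) = -8*6 = -48)
W(A) = 6 (W(A) = 6*1 = 6)
v(T) = -3 - 48*√T
v(W(16))/w(117, 79) = (-3 - 48*√6)/117 = (-3 - 48*√6)*(1/117) = -1/39 - 16*√6/39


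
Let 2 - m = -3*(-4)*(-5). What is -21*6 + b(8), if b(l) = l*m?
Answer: 370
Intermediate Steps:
m = 62 (m = 2 - (-3*(-4))*(-5) = 2 - 12*(-5) = 2 - 1*(-60) = 2 + 60 = 62)
b(l) = 62*l (b(l) = l*62 = 62*l)
-21*6 + b(8) = -21*6 + 62*8 = -126 + 496 = 370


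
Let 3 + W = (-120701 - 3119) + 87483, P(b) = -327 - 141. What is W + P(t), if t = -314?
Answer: -36808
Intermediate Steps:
P(b) = -468
W = -36340 (W = -3 + ((-120701 - 3119) + 87483) = -3 + (-123820 + 87483) = -3 - 36337 = -36340)
W + P(t) = -36340 - 468 = -36808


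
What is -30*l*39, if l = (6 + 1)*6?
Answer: -49140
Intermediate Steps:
l = 42 (l = 7*6 = 42)
-30*l*39 = -30*42*39 = -1260*39 = -49140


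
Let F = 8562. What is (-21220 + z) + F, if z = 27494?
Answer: 14836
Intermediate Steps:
(-21220 + z) + F = (-21220 + 27494) + 8562 = 6274 + 8562 = 14836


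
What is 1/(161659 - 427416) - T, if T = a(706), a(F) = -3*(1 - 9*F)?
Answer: -5065062664/265757 ≈ -19059.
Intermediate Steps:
a(F) = -3 + 27*F
T = 19059 (T = -3 + 27*706 = -3 + 19062 = 19059)
1/(161659 - 427416) - T = 1/(161659 - 427416) - 1*19059 = 1/(-265757) - 19059 = -1/265757 - 19059 = -5065062664/265757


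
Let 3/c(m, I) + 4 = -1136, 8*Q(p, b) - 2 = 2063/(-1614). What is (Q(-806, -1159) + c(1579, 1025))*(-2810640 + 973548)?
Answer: -16449168677/102220 ≈ -1.6092e+5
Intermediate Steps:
Q(p, b) = 1165/12912 (Q(p, b) = ¼ + (2063/(-1614))/8 = ¼ + (2063*(-1/1614))/8 = ¼ + (⅛)*(-2063/1614) = ¼ - 2063/12912 = 1165/12912)
c(m, I) = -1/380 (c(m, I) = 3/(-4 - 1136) = 3/(-1140) = 3*(-1/1140) = -1/380)
(Q(-806, -1159) + c(1579, 1025))*(-2810640 + 973548) = (1165/12912 - 1/380)*(-2810640 + 973548) = (107447/1226640)*(-1837092) = -16449168677/102220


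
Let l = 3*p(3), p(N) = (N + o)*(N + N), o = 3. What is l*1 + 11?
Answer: 119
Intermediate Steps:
p(N) = 2*N*(3 + N) (p(N) = (N + 3)*(N + N) = (3 + N)*(2*N) = 2*N*(3 + N))
l = 108 (l = 3*(2*3*(3 + 3)) = 3*(2*3*6) = 3*36 = 108)
l*1 + 11 = 108*1 + 11 = 108 + 11 = 119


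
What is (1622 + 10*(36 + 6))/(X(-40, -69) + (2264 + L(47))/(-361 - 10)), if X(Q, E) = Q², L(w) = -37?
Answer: 757582/591373 ≈ 1.2811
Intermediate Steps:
(1622 + 10*(36 + 6))/(X(-40, -69) + (2264 + L(47))/(-361 - 10)) = (1622 + 10*(36 + 6))/((-40)² + (2264 - 37)/(-361 - 10)) = (1622 + 10*42)/(1600 + 2227/(-371)) = (1622 + 420)/(1600 + 2227*(-1/371)) = 2042/(1600 - 2227/371) = 2042/(591373/371) = 2042*(371/591373) = 757582/591373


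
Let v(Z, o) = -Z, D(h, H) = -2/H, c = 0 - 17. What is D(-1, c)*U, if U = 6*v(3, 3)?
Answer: -36/17 ≈ -2.1176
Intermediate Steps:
c = -17
U = -18 (U = 6*(-1*3) = 6*(-3) = -18)
D(-1, c)*U = -2/(-17)*(-18) = -2*(-1/17)*(-18) = (2/17)*(-18) = -36/17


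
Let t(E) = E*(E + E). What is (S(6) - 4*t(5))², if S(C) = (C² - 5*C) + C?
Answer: 35344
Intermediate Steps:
t(E) = 2*E² (t(E) = E*(2*E) = 2*E²)
S(C) = C² - 4*C
(S(6) - 4*t(5))² = (6*(-4 + 6) - 8*5²)² = (6*2 - 8*25)² = (12 - 4*50)² = (12 - 200)² = (-188)² = 35344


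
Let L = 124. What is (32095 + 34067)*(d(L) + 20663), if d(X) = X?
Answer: 1375309494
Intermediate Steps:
(32095 + 34067)*(d(L) + 20663) = (32095 + 34067)*(124 + 20663) = 66162*20787 = 1375309494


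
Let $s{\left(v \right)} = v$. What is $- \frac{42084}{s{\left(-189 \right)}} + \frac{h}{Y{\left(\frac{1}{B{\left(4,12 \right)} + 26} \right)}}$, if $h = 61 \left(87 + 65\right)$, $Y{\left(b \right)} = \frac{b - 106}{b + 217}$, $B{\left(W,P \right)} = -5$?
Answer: $- \frac{125299028}{6675} \approx -18771.0$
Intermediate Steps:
$Y{\left(b \right)} = \frac{-106 + b}{217 + b}$
$h = 9272$ ($h = 61 \cdot 152 = 9272$)
$- \frac{42084}{s{\left(-189 \right)}} + \frac{h}{Y{\left(\frac{1}{B{\left(4,12 \right)} + 26} \right)}} = - \frac{42084}{-189} + \frac{9272}{\frac{1}{217 + \frac{1}{-5 + 26}} \left(-106 + \frac{1}{-5 + 26}\right)} = \left(-42084\right) \left(- \frac{1}{189}\right) + \frac{9272}{\frac{1}{217 + \frac{1}{21}} \left(-106 + \frac{1}{21}\right)} = \frac{668}{3} + \frac{9272}{\frac{1}{217 + \frac{1}{21}} \left(-106 + \frac{1}{21}\right)} = \frac{668}{3} + \frac{9272}{\frac{1}{\frac{4558}{21}} \left(- \frac{2225}{21}\right)} = \frac{668}{3} + \frac{9272}{\frac{21}{4558} \left(- \frac{2225}{21}\right)} = \frac{668}{3} + \frac{9272}{- \frac{2225}{4558}} = \frac{668}{3} + 9272 \left(- \frac{4558}{2225}\right) = \frac{668}{3} - \frac{42261776}{2225} = - \frac{125299028}{6675}$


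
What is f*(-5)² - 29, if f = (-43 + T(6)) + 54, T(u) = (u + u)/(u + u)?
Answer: 271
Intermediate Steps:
T(u) = 1 (T(u) = (2*u)/((2*u)) = (2*u)*(1/(2*u)) = 1)
f = 12 (f = (-43 + 1) + 54 = -42 + 54 = 12)
f*(-5)² - 29 = 12*(-5)² - 29 = 12*25 - 29 = 300 - 29 = 271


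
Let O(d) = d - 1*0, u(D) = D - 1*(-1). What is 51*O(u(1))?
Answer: 102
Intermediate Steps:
u(D) = 1 + D (u(D) = D + 1 = 1 + D)
O(d) = d (O(d) = d + 0 = d)
51*O(u(1)) = 51*(1 + 1) = 51*2 = 102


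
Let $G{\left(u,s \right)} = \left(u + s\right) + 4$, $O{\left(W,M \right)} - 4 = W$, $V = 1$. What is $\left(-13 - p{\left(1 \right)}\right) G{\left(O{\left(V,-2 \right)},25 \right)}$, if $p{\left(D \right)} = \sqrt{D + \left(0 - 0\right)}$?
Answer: $-476$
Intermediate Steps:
$O{\left(W,M \right)} = 4 + W$
$G{\left(u,s \right)} = 4 + s + u$ ($G{\left(u,s \right)} = \left(s + u\right) + 4 = 4 + s + u$)
$p{\left(D \right)} = \sqrt{D}$ ($p{\left(D \right)} = \sqrt{D + \left(0 + 0\right)} = \sqrt{D + 0} = \sqrt{D}$)
$\left(-13 - p{\left(1 \right)}\right) G{\left(O{\left(V,-2 \right)},25 \right)} = \left(-13 - \sqrt{1}\right) \left(4 + 25 + \left(4 + 1\right)\right) = \left(-13 - 1\right) \left(4 + 25 + 5\right) = \left(-13 - 1\right) 34 = \left(-14\right) 34 = -476$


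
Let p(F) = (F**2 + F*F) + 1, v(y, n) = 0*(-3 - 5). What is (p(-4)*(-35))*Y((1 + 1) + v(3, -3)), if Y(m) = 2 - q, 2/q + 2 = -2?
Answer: -5775/2 ≈ -2887.5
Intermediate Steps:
q = -1/2 (q = 2/(-2 - 2) = 2/(-4) = 2*(-1/4) = -1/2 ≈ -0.50000)
v(y, n) = 0 (v(y, n) = 0*(-8) = 0)
p(F) = 1 + 2*F**2 (p(F) = (F**2 + F**2) + 1 = 2*F**2 + 1 = 1 + 2*F**2)
Y(m) = 5/2 (Y(m) = 2 - 1*(-1/2) = 2 + 1/2 = 5/2)
(p(-4)*(-35))*Y((1 + 1) + v(3, -3)) = ((1 + 2*(-4)**2)*(-35))*(5/2) = ((1 + 2*16)*(-35))*(5/2) = ((1 + 32)*(-35))*(5/2) = (33*(-35))*(5/2) = -1155*5/2 = -5775/2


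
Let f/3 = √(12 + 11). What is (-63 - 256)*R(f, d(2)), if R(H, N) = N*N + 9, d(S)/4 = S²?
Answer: -84535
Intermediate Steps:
d(S) = 4*S²
f = 3*√23 (f = 3*√(12 + 11) = 3*√23 ≈ 14.387)
R(H, N) = 9 + N² (R(H, N) = N² + 9 = 9 + N²)
(-63 - 256)*R(f, d(2)) = (-63 - 256)*(9 + (4*2²)²) = -319*(9 + (4*4)²) = -319*(9 + 16²) = -319*(9 + 256) = -319*265 = -84535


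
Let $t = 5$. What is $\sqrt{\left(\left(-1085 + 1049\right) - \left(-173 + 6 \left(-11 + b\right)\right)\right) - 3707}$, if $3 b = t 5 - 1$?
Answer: $4 i \sqrt{222} \approx 59.599 i$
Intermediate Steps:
$b = 8$ ($b = \frac{5 \cdot 5 - 1}{3} = \frac{25 - 1}{3} = \frac{1}{3} \cdot 24 = 8$)
$\sqrt{\left(\left(-1085 + 1049\right) - \left(-173 + 6 \left(-11 + b\right)\right)\right) - 3707} = \sqrt{\left(\left(-1085 + 1049\right) + \left(173 - 6 \left(-11 + 8\right)\right)\right) - 3707} = \sqrt{\left(-36 + \left(173 - 6 \left(-3\right)\right)\right) - 3707} = \sqrt{\left(-36 + \left(173 - -18\right)\right) - 3707} = \sqrt{\left(-36 + \left(173 + 18\right)\right) - 3707} = \sqrt{\left(-36 + 191\right) - 3707} = \sqrt{155 - 3707} = \sqrt{-3552} = 4 i \sqrt{222}$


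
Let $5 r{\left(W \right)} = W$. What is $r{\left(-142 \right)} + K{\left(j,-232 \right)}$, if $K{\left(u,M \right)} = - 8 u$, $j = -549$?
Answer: $\frac{21818}{5} \approx 4363.6$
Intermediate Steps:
$r{\left(W \right)} = \frac{W}{5}$
$r{\left(-142 \right)} + K{\left(j,-232 \right)} = \frac{1}{5} \left(-142\right) - -4392 = - \frac{142}{5} + 4392 = \frac{21818}{5}$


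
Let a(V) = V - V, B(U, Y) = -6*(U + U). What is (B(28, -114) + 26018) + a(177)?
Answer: 25682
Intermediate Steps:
B(U, Y) = -12*U
a(V) = 0
(B(28, -114) + 26018) + a(177) = (-12*28 + 26018) + 0 = (-336 + 26018) + 0 = 25682 + 0 = 25682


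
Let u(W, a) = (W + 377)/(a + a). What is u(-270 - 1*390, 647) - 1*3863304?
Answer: -4999115659/1294 ≈ -3.8633e+6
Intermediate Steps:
u(W, a) = (377 + W)/(2*a) (u(W, a) = (377 + W)/((2*a)) = (377 + W)*(1/(2*a)) = (377 + W)/(2*a))
u(-270 - 1*390, 647) - 1*3863304 = (½)*(377 + (-270 - 1*390))/647 - 1*3863304 = (½)*(1/647)*(377 + (-270 - 390)) - 3863304 = (½)*(1/647)*(377 - 660) - 3863304 = (½)*(1/647)*(-283) - 3863304 = -283/1294 - 3863304 = -4999115659/1294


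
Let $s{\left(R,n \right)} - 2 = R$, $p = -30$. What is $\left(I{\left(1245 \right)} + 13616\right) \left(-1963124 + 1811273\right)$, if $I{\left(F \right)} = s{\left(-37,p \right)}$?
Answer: $-2062288431$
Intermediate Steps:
$s{\left(R,n \right)} = 2 + R$
$I{\left(F \right)} = -35$ ($I{\left(F \right)} = 2 - 37 = -35$)
$\left(I{\left(1245 \right)} + 13616\right) \left(-1963124 + 1811273\right) = \left(-35 + 13616\right) \left(-1963124 + 1811273\right) = 13581 \left(-151851\right) = -2062288431$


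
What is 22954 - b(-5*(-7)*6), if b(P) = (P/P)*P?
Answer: 22744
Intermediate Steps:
b(P) = P (b(P) = 1*P = P)
22954 - b(-5*(-7)*6) = 22954 - (-5*(-7))*6 = 22954 - 35*6 = 22954 - 1*210 = 22954 - 210 = 22744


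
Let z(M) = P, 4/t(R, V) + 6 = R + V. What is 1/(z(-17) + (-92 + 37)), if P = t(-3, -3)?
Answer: -3/166 ≈ -0.018072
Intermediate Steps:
t(R, V) = 4/(-6 + R + V) (t(R, V) = 4/(-6 + (R + V)) = 4/(-6 + R + V))
P = -⅓ (P = 4/(-6 - 3 - 3) = 4/(-12) = 4*(-1/12) = -⅓ ≈ -0.33333)
z(M) = -⅓
1/(z(-17) + (-92 + 37)) = 1/(-⅓ + (-92 + 37)) = 1/(-⅓ - 55) = 1/(-166/3) = -3/166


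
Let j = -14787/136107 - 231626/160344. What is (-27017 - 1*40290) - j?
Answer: -27201297908099/404147052 ≈ -67306.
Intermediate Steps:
j = -627720865/404147052 (j = -14787*1/136107 - 231626*1/160344 = -1643/15123 - 115813/80172 = -627720865/404147052 ≈ -1.5532)
(-27017 - 1*40290) - j = (-27017 - 1*40290) - 1*(-627720865/404147052) = (-27017 - 40290) + 627720865/404147052 = -67307 + 627720865/404147052 = -27201297908099/404147052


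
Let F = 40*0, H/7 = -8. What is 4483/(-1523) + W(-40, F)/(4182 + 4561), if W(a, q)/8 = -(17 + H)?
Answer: -38719693/13315589 ≈ -2.9078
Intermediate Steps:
H = -56 (H = 7*(-8) = -56)
F = 0
W(a, q) = 312 (W(a, q) = 8*(-(17 - 56)) = 8*(-1*(-39)) = 8*39 = 312)
4483/(-1523) + W(-40, F)/(4182 + 4561) = 4483/(-1523) + 312/(4182 + 4561) = 4483*(-1/1523) + 312/8743 = -4483/1523 + 312*(1/8743) = -4483/1523 + 312/8743 = -38719693/13315589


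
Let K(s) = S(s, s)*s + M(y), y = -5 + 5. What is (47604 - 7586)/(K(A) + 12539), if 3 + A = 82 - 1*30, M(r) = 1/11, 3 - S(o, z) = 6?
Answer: 440198/136313 ≈ 3.2293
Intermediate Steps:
y = 0
S(o, z) = -3 (S(o, z) = 3 - 1*6 = 3 - 6 = -3)
M(r) = 1/11
A = 49 (A = -3 + (82 - 1*30) = -3 + (82 - 30) = -3 + 52 = 49)
K(s) = 1/11 - 3*s (K(s) = -3*s + 1/11 = 1/11 - 3*s)
(47604 - 7586)/(K(A) + 12539) = (47604 - 7586)/((1/11 - 3*49) + 12539) = 40018/((1/11 - 147) + 12539) = 40018/(-1616/11 + 12539) = 40018/(136313/11) = 40018*(11/136313) = 440198/136313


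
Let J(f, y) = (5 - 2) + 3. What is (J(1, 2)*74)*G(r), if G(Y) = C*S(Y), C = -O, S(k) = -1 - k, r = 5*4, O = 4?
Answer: 37296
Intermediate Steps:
r = 20
J(f, y) = 6 (J(f, y) = 3 + 3 = 6)
C = -4 (C = -1*4 = -4)
G(Y) = 4 + 4*Y (G(Y) = -4*(-1 - Y) = 4 + 4*Y)
(J(1, 2)*74)*G(r) = (6*74)*(4 + 4*20) = 444*(4 + 80) = 444*84 = 37296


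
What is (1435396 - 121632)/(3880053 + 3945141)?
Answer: 656882/3912597 ≈ 0.16789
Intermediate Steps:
(1435396 - 121632)/(3880053 + 3945141) = 1313764/7825194 = 1313764*(1/7825194) = 656882/3912597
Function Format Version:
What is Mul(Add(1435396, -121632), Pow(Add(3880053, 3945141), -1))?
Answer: Rational(656882, 3912597) ≈ 0.16789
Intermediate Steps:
Mul(Add(1435396, -121632), Pow(Add(3880053, 3945141), -1)) = Mul(1313764, Pow(7825194, -1)) = Mul(1313764, Rational(1, 7825194)) = Rational(656882, 3912597)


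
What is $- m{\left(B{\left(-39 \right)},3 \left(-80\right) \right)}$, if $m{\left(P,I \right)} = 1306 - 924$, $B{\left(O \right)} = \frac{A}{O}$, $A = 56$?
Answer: $-382$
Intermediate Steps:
$B{\left(O \right)} = \frac{56}{O}$
$m{\left(P,I \right)} = 382$ ($m{\left(P,I \right)} = 1306 - 924 = 382$)
$- m{\left(B{\left(-39 \right)},3 \left(-80\right) \right)} = \left(-1\right) 382 = -382$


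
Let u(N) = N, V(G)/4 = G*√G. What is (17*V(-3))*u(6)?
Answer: -1224*I*√3 ≈ -2120.0*I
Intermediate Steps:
V(G) = 4*G^(3/2) (V(G) = 4*(G*√G) = 4*G^(3/2))
(17*V(-3))*u(6) = (17*(4*(-3)^(3/2)))*6 = (17*(4*(-3*I*√3)))*6 = (17*(-12*I*√3))*6 = -204*I*√3*6 = -1224*I*√3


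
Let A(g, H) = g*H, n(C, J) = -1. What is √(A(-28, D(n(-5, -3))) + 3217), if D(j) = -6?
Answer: √3385 ≈ 58.181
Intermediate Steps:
A(g, H) = H*g
√(A(-28, D(n(-5, -3))) + 3217) = √(-6*(-28) + 3217) = √(168 + 3217) = √3385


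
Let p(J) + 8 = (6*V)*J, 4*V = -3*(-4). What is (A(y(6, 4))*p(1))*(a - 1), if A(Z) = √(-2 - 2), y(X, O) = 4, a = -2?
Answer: -60*I ≈ -60.0*I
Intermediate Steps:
V = 3 (V = (-3*(-4))/4 = (¼)*12 = 3)
p(J) = -8 + 18*J (p(J) = -8 + (6*3)*J = -8 + 18*J)
A(Z) = 2*I (A(Z) = √(-4) = 2*I)
(A(y(6, 4))*p(1))*(a - 1) = ((2*I)*(-8 + 18*1))*(-2 - 1) = ((2*I)*(-8 + 18))*(-3) = ((2*I)*10)*(-3) = (20*I)*(-3) = -60*I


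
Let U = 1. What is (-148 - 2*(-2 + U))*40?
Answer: -5840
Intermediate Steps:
(-148 - 2*(-2 + U))*40 = (-148 - 2*(-2 + 1))*40 = (-148 - 2*(-1))*40 = (-148 + 2)*40 = -146*40 = -5840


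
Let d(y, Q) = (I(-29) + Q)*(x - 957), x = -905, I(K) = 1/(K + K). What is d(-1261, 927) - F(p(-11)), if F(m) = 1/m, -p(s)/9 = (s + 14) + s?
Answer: -3603975509/2088 ≈ -1.7260e+6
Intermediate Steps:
I(K) = 1/(2*K)
d(y, Q) = 931/29 - 1862*Q (d(y, Q) = ((½)/(-29) + Q)*(-905 - 957) = ((½)*(-1/29) + Q)*(-1862) = (-1/58 + Q)*(-1862) = 931/29 - 1862*Q)
p(s) = -126 - 18*s (p(s) = -9*((s + 14) + s) = -9*((14 + s) + s) = -9*(14 + 2*s) = -126 - 18*s)
d(-1261, 927) - F(p(-11)) = (931/29 - 1862*927) - 1/(-126 - 18*(-11)) = (931/29 - 1726074) - 1/(-126 + 198) = -50055215/29 - 1/72 = -3603975509/2088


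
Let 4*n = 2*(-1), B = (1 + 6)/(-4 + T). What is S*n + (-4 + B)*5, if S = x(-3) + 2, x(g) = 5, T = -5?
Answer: -493/18 ≈ -27.389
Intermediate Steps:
B = -7/9 (B = (1 + 6)/(-4 - 5) = 7/(-9) = 7*(-1/9) = -7/9 ≈ -0.77778)
n = -1/2 (n = (2*(-1))/4 = (1/4)*(-2) = -1/2 ≈ -0.50000)
S = 7 (S = 5 + 2 = 7)
S*n + (-4 + B)*5 = 7*(-1/2) + (-4 - 7/9)*5 = -7/2 - 43/9*5 = -7/2 - 215/9 = -493/18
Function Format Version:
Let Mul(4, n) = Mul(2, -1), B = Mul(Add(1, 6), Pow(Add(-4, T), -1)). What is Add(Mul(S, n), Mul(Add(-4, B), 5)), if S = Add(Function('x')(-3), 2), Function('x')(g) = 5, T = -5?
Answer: Rational(-493, 18) ≈ -27.389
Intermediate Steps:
B = Rational(-7, 9) (B = Mul(Add(1, 6), Pow(Add(-4, -5), -1)) = Mul(7, Pow(-9, -1)) = Mul(7, Rational(-1, 9)) = Rational(-7, 9) ≈ -0.77778)
n = Rational(-1, 2) (n = Mul(Rational(1, 4), Mul(2, -1)) = Mul(Rational(1, 4), -2) = Rational(-1, 2) ≈ -0.50000)
S = 7 (S = Add(5, 2) = 7)
Add(Mul(S, n), Mul(Add(-4, B), 5)) = Add(Mul(7, Rational(-1, 2)), Mul(Add(-4, Rational(-7, 9)), 5)) = Add(Rational(-7, 2), Mul(Rational(-43, 9), 5)) = Add(Rational(-7, 2), Rational(-215, 9)) = Rational(-493, 18)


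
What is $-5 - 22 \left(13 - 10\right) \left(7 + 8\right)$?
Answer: $-995$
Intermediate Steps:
$-5 - 22 \left(13 - 10\right) \left(7 + 8\right) = -5 - 22 \cdot 3 \cdot 15 = -5 - 990 = -995$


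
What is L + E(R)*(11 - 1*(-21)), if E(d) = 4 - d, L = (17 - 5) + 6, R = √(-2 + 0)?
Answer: 146 - 32*I*√2 ≈ 146.0 - 45.255*I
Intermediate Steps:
R = I*√2 (R = √(-2) = I*√2 ≈ 1.4142*I)
L = 18 (L = 12 + 6 = 18)
L + E(R)*(11 - 1*(-21)) = 18 + (4 - I*√2)*(11 - 1*(-21)) = 18 + (4 - I*√2)*(11 + 21) = 18 + (4 - I*√2)*32 = 18 + (128 - 32*I*√2) = 146 - 32*I*√2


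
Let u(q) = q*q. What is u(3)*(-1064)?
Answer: -9576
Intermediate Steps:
u(q) = q²
u(3)*(-1064) = 3²*(-1064) = 9*(-1064) = -9576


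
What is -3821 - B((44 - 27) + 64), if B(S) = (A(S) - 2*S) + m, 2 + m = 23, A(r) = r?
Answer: -3761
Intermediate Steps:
m = 21 (m = -2 + 23 = 21)
B(S) = 21 - S (B(S) = (S - 2*S) + 21 = -S + 21 = 21 - S)
-3821 - B((44 - 27) + 64) = -3821 - (21 - ((44 - 27) + 64)) = -3821 - (21 - (17 + 64)) = -3821 - (21 - 1*81) = -3821 - (21 - 81) = -3821 - 1*(-60) = -3821 + 60 = -3761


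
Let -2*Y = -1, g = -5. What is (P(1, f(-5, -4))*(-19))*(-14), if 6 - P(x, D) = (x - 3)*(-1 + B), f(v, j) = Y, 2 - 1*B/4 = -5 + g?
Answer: 26600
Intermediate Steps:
B = 48 (B = 8 - 4*(-5 - 5) = 8 - 4*(-10) = 8 + 40 = 48)
Y = ½ (Y = -½*(-1) = ½ ≈ 0.50000)
f(v, j) = ½
P(x, D) = 147 - 47*x (P(x, D) = 6 - (x - 3)*(-1 + 48) = 6 - (-3 + x)*47 = 6 - (-141 + 47*x) = 6 + (141 - 47*x) = 147 - 47*x)
(P(1, f(-5, -4))*(-19))*(-14) = ((147 - 47*1)*(-19))*(-14) = ((147 - 47)*(-19))*(-14) = (100*(-19))*(-14) = -1900*(-14) = 26600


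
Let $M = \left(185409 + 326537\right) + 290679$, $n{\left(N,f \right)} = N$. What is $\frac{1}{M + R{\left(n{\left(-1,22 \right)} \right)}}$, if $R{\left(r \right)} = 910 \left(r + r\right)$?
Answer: $\frac{1}{800805} \approx 1.2487 \cdot 10^{-6}$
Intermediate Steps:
$R{\left(r \right)} = 1820 r$ ($R{\left(r \right)} = 910 \cdot 2 r = 1820 r$)
$M = 802625$ ($M = 511946 + 290679 = 802625$)
$\frac{1}{M + R{\left(n{\left(-1,22 \right)} \right)}} = \frac{1}{802625 + 1820 \left(-1\right)} = \frac{1}{802625 - 1820} = \frac{1}{800805}$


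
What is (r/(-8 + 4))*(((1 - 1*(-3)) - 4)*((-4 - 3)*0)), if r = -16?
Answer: 0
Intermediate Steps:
(r/(-8 + 4))*(((1 - 1*(-3)) - 4)*((-4 - 3)*0)) = (-16/(-8 + 4))*(((1 - 1*(-3)) - 4)*((-4 - 3)*0)) = (-16/(-4))*(((1 + 3) - 4)*(-7*0)) = (-16*(-¼))*((4 - 4)*0) = 4*(0*0) = 4*0 = 0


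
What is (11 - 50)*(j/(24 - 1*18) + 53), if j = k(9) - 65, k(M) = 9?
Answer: -1703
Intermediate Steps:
j = -56 (j = 9 - 65 = -56)
(11 - 50)*(j/(24 - 1*18) + 53) = (11 - 50)*(-56/(24 - 1*18) + 53) = -39*(-56/(24 - 18) + 53) = -39*(-56/6 + 53) = -39*(-56*⅙ + 53) = -39*(-28/3 + 53) = -39*131/3 = -1703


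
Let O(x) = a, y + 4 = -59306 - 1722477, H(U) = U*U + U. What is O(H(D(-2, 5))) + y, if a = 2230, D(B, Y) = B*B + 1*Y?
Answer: -1779557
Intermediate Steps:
D(B, Y) = Y + B**2 (D(B, Y) = B**2 + Y = Y + B**2)
H(U) = U + U**2 (H(U) = U**2 + U = U + U**2)
y = -1781787 (y = -4 + (-59306 - 1722477) = -4 - 1781783 = -1781787)
O(x) = 2230
O(H(D(-2, 5))) + y = 2230 - 1781787 = -1779557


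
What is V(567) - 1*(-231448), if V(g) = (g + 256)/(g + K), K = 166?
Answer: 169652207/733 ≈ 2.3145e+5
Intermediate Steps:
V(g) = (256 + g)/(166 + g) (V(g) = (g + 256)/(g + 166) = (256 + g)/(166 + g))
V(567) - 1*(-231448) = (256 + 567)/(166 + 567) - 1*(-231448) = 823/733 + 231448 = 169652207/733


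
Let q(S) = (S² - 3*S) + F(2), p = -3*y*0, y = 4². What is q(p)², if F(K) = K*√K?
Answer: 8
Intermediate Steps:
F(K) = K^(3/2)
y = 16
p = 0 (p = -3*16*0 = -48*0 = 0)
q(S) = S² - 3*S + 2*√2 (q(S) = (S² - 3*S) + 2^(3/2) = (S² - 3*S) + 2*√2 = S² - 3*S + 2*√2)
q(p)² = (0² - 3*0 + 2*√2)² = (0 + 0 + 2*√2)² = (2*√2)² = 8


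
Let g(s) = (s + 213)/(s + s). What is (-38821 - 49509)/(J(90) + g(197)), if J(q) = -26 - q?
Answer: 17401010/22647 ≈ 768.36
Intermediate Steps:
g(s) = (213 + s)/(2*s) (g(s) = (213 + s)/((2*s)) = (213 + s)*(1/(2*s)) = (213 + s)/(2*s))
(-38821 - 49509)/(J(90) + g(197)) = (-38821 - 49509)/((-26 - 1*90) + (1/2)*(213 + 197)/197) = -88330/((-26 - 90) + (1/2)*(1/197)*410) = -88330/(-116 + 205/197) = -88330/(-22647/197) = -88330*(-197/22647) = 17401010/22647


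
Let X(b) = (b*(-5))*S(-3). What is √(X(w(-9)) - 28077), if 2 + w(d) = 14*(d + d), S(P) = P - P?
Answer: 7*I*√573 ≈ 167.56*I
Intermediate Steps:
S(P) = 0
w(d) = -2 + 28*d (w(d) = -2 + 14*(d + d) = -2 + 14*(2*d) = -2 + 28*d)
X(b) = 0 (X(b) = (b*(-5))*0 = -5*b*0 = 0)
√(X(w(-9)) - 28077) = √(0 - 28077) = √(-28077) = 7*I*√573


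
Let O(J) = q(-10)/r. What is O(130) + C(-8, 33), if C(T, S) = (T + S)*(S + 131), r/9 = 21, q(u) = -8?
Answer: 774892/189 ≈ 4100.0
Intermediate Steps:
r = 189 (r = 9*21 = 189)
C(T, S) = (131 + S)*(S + T) (C(T, S) = (S + T)*(131 + S) = (131 + S)*(S + T))
O(J) = -8/189
O(130) + C(-8, 33) = -8/189 + (33² + 131*33 + 131*(-8) + 33*(-8)) = -8/189 + (1089 + 4323 - 1048 - 264) = -8/189 + 4100 = 774892/189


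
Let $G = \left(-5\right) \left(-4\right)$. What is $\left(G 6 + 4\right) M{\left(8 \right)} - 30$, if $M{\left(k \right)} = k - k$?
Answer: $-30$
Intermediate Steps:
$G = 20$
$M{\left(k \right)} = 0$
$\left(G 6 + 4\right) M{\left(8 \right)} - 30 = \left(20 \cdot 6 + 4\right) 0 - 30 = \left(120 + 4\right) 0 - 30 = 124 \cdot 0 - 30 = 0 - 30 = -30$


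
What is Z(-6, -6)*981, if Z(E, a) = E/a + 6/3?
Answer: 2943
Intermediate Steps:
Z(E, a) = 2 + E/a (Z(E, a) = E/a + 6*(⅓) = E/a + 2 = 2 + E/a)
Z(-6, -6)*981 = (2 - 6/(-6))*981 = (2 - 6*(-⅙))*981 = (2 + 1)*981 = 3*981 = 2943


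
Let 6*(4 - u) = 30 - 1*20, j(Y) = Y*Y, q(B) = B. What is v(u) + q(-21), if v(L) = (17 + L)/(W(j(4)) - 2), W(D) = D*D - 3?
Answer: -15755/753 ≈ -20.923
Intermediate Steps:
j(Y) = Y²
W(D) = -3 + D² (W(D) = D² - 3 = -3 + D²)
u = 7/3 (u = 4 - (30 - 1*20)/6 = 4 - (30 - 20)/6 = 4 - ⅙*10 = 4 - 5/3 = 7/3 ≈ 2.3333)
v(L) = 17/251 + L/251 (v(L) = (17 + L)/((-3 + (4²)²) - 2) = (17 + L)/((-3 + 16²) - 2) = (17 + L)/((-3 + 256) - 2) = (17 + L)/(253 - 2) = (17 + L)/251 = (17 + L)*(1/251) = 17/251 + L/251)
v(u) + q(-21) = (17/251 + (1/251)*(7/3)) - 21 = (17/251 + 7/753) - 21 = 58/753 - 21 = -15755/753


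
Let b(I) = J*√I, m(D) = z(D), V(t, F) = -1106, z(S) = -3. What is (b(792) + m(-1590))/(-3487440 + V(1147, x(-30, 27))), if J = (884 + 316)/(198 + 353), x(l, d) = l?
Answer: 3/3488546 - 3600*√22/961094423 ≈ -1.6709e-5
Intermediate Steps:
J = 1200/551 ≈ 2.1779
m(D) = -3
b(I) = 1200*√I/551
(b(792) + m(-1590))/(-3487440 + V(1147, x(-30, 27))) = (1200*√792/551 - 3)/(-3487440 - 1106) = (1200*(6*√22)/551 - 3)/(-3488546) = (7200*√22/551 - 3)*(-1/3488546) = (-3 + 7200*√22/551)*(-1/3488546) = 3/3488546 - 3600*√22/961094423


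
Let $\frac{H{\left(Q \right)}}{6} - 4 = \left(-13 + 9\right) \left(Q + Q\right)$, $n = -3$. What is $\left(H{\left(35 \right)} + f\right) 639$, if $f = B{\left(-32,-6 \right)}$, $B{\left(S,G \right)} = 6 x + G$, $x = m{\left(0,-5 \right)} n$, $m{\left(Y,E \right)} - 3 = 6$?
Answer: $-1165536$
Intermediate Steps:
$m{\left(Y,E \right)} = 9$ ($m{\left(Y,E \right)} = 3 + 6 = 9$)
$H{\left(Q \right)} = 24 - 48 Q$ ($H{\left(Q \right)} = 24 + 6 \left(-13 + 9\right) \left(Q + Q\right) = 24 + 6 \left(- 4 \cdot 2 Q\right) = 24 + 6 \left(- 8 Q\right) = 24 - 48 Q$)
$x = -27$ ($x = 9 \left(-3\right) = -27$)
$B{\left(S,G \right)} = -162 + G$ ($B{\left(S,G \right)} = 6 \left(-27\right) + G = -162 + G$)
$f = -168$ ($f = -162 - 6 = -168$)
$\left(H{\left(35 \right)} + f\right) 639 = \left(\left(24 - 1680\right) - 168\right) 639 = \left(-1656 - 168\right) 639 = \left(-1824\right) 639 = -1165536$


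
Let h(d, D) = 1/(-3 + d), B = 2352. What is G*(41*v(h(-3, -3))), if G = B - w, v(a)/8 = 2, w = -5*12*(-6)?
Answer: 1306752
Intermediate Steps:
w = 360 (w = -60*(-6) = 360)
v(a) = 16 (v(a) = 8*2 = 16)
G = 1992 (G = 2352 - 1*360 = 2352 - 360 = 1992)
G*(41*v(h(-3, -3))) = 1992*(41*16) = 1992*656 = 1306752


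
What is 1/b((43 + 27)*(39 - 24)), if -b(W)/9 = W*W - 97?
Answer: -1/9921627 ≈ -1.0079e-7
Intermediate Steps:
b(W) = 873 - 9*W² (b(W) = -9*(W*W - 97) = -9*(W² - 97) = -9*(-97 + W²) = 873 - 9*W²)
1/b((43 + 27)*(39 - 24)) = 1/(873 - 9*(39 - 24)²*(43 + 27)²) = 1/(873 - 9*(70*15)²) = 1/(873 - 9*1050²) = 1/(873 - 9*1102500) = 1/(873 - 9922500) = 1/(-9921627) = -1/9921627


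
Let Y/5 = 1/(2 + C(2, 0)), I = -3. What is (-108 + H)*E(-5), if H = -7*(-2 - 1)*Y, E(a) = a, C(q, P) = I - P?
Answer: 1065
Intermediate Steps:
C(q, P) = -3 - P
Y = -5 (Y = 5/(2 + (-3 - 1*0)) = 5/(2 + (-3 + 0)) = 5/(2 - 3) = 5/(-1) = 5*(-1) = -5)
H = -105 (H = -7*(-2 - 1)*(-5) = -(-21)*(-5) = -7*15 = -105)
(-108 + H)*E(-5) = (-108 - 105)*(-5) = -213*(-5) = 1065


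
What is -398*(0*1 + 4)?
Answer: -1592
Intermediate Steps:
-398*(0*1 + 4) = -398*(0 + 4) = -398*4 = -1592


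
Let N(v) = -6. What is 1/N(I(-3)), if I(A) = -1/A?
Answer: -⅙ ≈ -0.16667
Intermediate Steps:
1/N(I(-3)) = 1/(-6) = -⅙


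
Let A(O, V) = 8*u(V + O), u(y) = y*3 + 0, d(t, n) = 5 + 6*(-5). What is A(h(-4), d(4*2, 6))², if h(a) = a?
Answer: 484416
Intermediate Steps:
d(t, n) = -25 (d(t, n) = 5 - 30 = -25)
u(y) = 3*y (u(y) = 3*y + 0 = 3*y)
A(O, V) = 24*O + 24*V (A(O, V) = 8*(3*(V + O)) = 8*(3*(O + V)) = 8*(3*O + 3*V) = 24*O + 24*V)
A(h(-4), d(4*2, 6))² = (24*(-4) + 24*(-25))² = (-96 - 600)² = (-696)² = 484416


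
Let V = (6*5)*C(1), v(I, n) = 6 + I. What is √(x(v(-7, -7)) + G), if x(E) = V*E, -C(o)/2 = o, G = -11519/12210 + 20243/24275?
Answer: √8418363969493302/11855910 ≈ 7.7389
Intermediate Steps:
G = -6491339/59279550 (G = -11519*1/12210 + 20243*(1/24275) = -11519/12210 + 20243/24275 = -6491339/59279550 ≈ -0.10950)
C(o) = -2*o
V = -60 (V = (6*5)*(-2*1) = 30*(-2) = -60)
x(E) = -60*E
√(x(v(-7, -7)) + G) = √(-60*(6 - 7) - 6491339/59279550) = √(-60*(-1) - 6491339/59279550) = √(60 - 6491339/59279550) = √(3550281661/59279550) = √8418363969493302/11855910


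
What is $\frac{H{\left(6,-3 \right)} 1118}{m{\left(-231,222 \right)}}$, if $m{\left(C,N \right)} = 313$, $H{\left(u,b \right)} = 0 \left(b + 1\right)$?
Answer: $0$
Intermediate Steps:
$H{\left(u,b \right)} = 0$ ($H{\left(u,b \right)} = 0 \left(1 + b\right) = 0$)
$\frac{H{\left(6,-3 \right)} 1118}{m{\left(-231,222 \right)}} = \frac{0 \cdot 1118}{313} = 0 \cdot \frac{1}{313} = 0$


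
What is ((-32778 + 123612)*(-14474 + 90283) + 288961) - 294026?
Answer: 6886029641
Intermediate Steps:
((-32778 + 123612)*(-14474 + 90283) + 288961) - 294026 = (90834*75809 + 288961) - 294026 = (6886034706 + 288961) - 294026 = 6886323667 - 294026 = 6886029641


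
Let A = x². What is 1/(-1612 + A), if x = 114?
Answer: 1/11384 ≈ 8.7843e-5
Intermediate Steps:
A = 12996 (A = 114² = 12996)
1/(-1612 + A) = 1/(-1612 + 12996) = 1/11384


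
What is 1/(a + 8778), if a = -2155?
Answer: 1/6623 ≈ 0.00015099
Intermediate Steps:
1/(a + 8778) = 1/(-2155 + 8778) = 1/6623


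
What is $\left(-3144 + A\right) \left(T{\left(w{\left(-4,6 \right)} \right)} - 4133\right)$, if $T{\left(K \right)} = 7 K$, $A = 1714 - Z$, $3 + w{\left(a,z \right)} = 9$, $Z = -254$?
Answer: $4811016$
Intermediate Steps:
$w{\left(a,z \right)} = 6$ ($w{\left(a,z \right)} = -3 + 9 = 6$)
$A = 1968$ ($A = 1714 - -254 = 1714 + 254 = 1968$)
$\left(-3144 + A\right) \left(T{\left(w{\left(-4,6 \right)} \right)} - 4133\right) = \left(-3144 + 1968\right) \left(7 \cdot 6 - 4133\right) = - 1176 \left(42 - 4133\right) = \left(-1176\right) \left(-4091\right) = 4811016$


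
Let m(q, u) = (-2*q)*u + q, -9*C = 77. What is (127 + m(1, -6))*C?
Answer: -10780/9 ≈ -1197.8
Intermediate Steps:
C = -77/9 (C = -⅑*77 = -77/9 ≈ -8.5556)
m(q, u) = q - 2*q*u (m(q, u) = -2*q*u + q = q - 2*q*u)
(127 + m(1, -6))*C = (127 + 1*(1 - 2*(-6)))*(-77/9) = (127 + 1*(1 + 12))*(-77/9) = (127 + 1*13)*(-77/9) = (127 + 13)*(-77/9) = 140*(-77/9) = -10780/9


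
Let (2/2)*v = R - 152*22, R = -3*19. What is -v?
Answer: 3401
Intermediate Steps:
R = -57
v = -3401 (v = -57 - 152*22 = -57 - 3344 = -3401)
-v = -1*(-3401) = 3401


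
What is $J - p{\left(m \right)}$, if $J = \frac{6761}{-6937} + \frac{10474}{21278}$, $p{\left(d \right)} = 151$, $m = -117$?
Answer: $- \frac{11179815403}{73802743} \approx -151.48$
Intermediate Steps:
$J = - \frac{35601210}{73802743}$ ($J = 6761 \left(- \frac{1}{6937}\right) + 10474 \cdot \frac{1}{21278} = - \frac{6761}{6937} + \frac{5237}{10639} = - \frac{35601210}{73802743} \approx -0.48238$)
$J - p{\left(m \right)} = - \frac{35601210}{73802743} - 151 = - \frac{11179815403}{73802743}$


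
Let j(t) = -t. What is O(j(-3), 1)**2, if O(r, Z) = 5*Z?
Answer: 25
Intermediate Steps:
O(j(-3), 1)**2 = (5*1)**2 = 5**2 = 25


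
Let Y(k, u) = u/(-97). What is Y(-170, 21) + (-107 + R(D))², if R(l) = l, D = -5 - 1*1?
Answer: 1238572/97 ≈ 12769.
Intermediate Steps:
D = -6 (D = -5 - 1 = -6)
Y(k, u) = -u/97 (Y(k, u) = u*(-1/97) = -u/97)
Y(-170, 21) + (-107 + R(D))² = -1/97*21 + (-107 - 6)² = -21/97 + (-113)² = -21/97 + 12769 = 1238572/97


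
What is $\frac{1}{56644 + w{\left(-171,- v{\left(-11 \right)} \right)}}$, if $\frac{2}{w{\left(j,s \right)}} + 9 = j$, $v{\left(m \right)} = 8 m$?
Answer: $\frac{90}{5097959} \approx 1.7654 \cdot 10^{-5}$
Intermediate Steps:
$w{\left(j,s \right)} = \frac{2}{-9 + j}$
$\frac{1}{56644 + w{\left(-171,- v{\left(-11 \right)} \right)}} = \frac{1}{56644 + \frac{2}{-9 - 171}} = \frac{1}{56644 + \frac{2}{-180}} = \frac{1}{56644 + 2 \left(- \frac{1}{180}\right)} = \frac{1}{56644 - \frac{1}{90}} = \frac{1}{\frac{5097959}{90}} = \frac{90}{5097959}$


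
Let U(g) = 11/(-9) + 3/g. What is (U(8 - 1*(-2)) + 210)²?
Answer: 354079489/8100 ≈ 43714.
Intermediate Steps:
U(g) = -11/9 + 3/g (U(g) = 11*(-⅑) + 3/g = -11/9 + 3/g)
(U(8 - 1*(-2)) + 210)² = ((-11/9 + 3/(8 - 1*(-2))) + 210)² = ((-11/9 + 3/(8 + 2)) + 210)² = ((-11/9 + 3/10) + 210)² = (-83/90 + 210)² = (18817/90)² = 354079489/8100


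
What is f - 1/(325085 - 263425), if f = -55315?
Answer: -3410722901/61660 ≈ -55315.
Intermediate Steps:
f - 1/(325085 - 263425) = -55315 - 1/(325085 - 263425) = -55315 - 1/61660 = -3410722901/61660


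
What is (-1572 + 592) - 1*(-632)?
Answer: -348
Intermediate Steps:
(-1572 + 592) - 1*(-632) = -980 + 632 = -348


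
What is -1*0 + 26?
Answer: 26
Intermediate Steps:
-1*0 + 26 = 0 + 26 = 26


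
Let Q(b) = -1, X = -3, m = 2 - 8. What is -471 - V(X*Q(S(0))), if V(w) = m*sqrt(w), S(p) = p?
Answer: -471 + 6*sqrt(3) ≈ -460.61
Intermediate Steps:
m = -6
V(w) = -6*sqrt(w)
-471 - V(X*Q(S(0))) = -471 - (-6)*sqrt(-3*(-1)) = -471 - (-6)*sqrt(3) = -471 + 6*sqrt(3)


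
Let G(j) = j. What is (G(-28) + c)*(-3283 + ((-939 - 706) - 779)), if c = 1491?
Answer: -8349341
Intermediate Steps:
(G(-28) + c)*(-3283 + ((-939 - 706) - 779)) = (-28 + 1491)*(-3283 + ((-939 - 706) - 779)) = 1463*(-3283 + (-1645 - 779)) = 1463*(-3283 - 2424) = 1463*(-5707) = -8349341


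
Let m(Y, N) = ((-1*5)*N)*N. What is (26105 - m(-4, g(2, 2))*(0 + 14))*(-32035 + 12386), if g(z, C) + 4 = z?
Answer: -518438865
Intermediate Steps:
g(z, C) = -4 + z
m(Y, N) = -5*N² (m(Y, N) = (-5*N)*N = -5*N²)
(26105 - m(-4, g(2, 2))*(0 + 14))*(-32035 + 12386) = (26105 - (-5*(-4 + 2)²)*(0 + 14))*(-32035 + 12386) = (26105 - (-5*(-2)²)*14)*(-19649) = (26105 - (-5*4)*14)*(-19649) = (26105 - (-20)*14)*(-19649) = (26105 - 1*(-280))*(-19649) = (26105 + 280)*(-19649) = 26385*(-19649) = -518438865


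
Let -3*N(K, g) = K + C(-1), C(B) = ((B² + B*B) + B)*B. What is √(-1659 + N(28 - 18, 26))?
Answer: I*√1662 ≈ 40.768*I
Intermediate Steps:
C(B) = B*(B + 2*B²) (C(B) = ((B² + B²) + B)*B = (2*B² + B)*B = (B + 2*B²)*B = B*(B + 2*B²))
N(K, g) = ⅓ - K/3 (N(K, g) = -(K + (-1)²*(1 + 2*(-1)))/3 = -(K + 1*(1 - 2))/3 = -(K + 1*(-1))/3 = -(K - 1)/3 = -(-1 + K)/3 = ⅓ - K/3)
√(-1659 + N(28 - 18, 26)) = √(-1659 + (⅓ - (28 - 18)/3)) = √(-1659 + (⅓ - ⅓*10)) = √(-1659 + (⅓ - 10/3)) = √(-1659 - 3) = √(-1662) = I*√1662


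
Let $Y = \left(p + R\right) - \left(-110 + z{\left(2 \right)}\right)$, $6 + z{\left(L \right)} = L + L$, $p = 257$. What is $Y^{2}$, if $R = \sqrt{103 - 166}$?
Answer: $136098 + 2214 i \sqrt{7} \approx 1.361 \cdot 10^{5} + 5857.7 i$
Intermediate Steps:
$z{\left(L \right)} = -6 + 2 L$ ($z{\left(L \right)} = -6 + \left(L + L\right) = -6 + 2 L$)
$R = 3 i \sqrt{7}$ ($R = \sqrt{-63} = 3 i \sqrt{7} \approx 7.9373 i$)
$Y = 369 + 3 i \sqrt{7}$ ($Y = \left(257 + 3 i \sqrt{7}\right) + \left(110 - \left(-6 + 2 \cdot 2\right)\right) = \left(257 + 3 i \sqrt{7}\right) + \left(110 - \left(-6 + 4\right)\right) = \left(257 + 3 i \sqrt{7}\right) + \left(110 - -2\right) = \left(257 + 3 i \sqrt{7}\right) + \left(110 + 2\right) = \left(257 + 3 i \sqrt{7}\right) + 112 = 369 + 3 i \sqrt{7} \approx 369.0 + 7.9373 i$)
$Y^{2} = \left(369 + 3 i \sqrt{7}\right)^{2}$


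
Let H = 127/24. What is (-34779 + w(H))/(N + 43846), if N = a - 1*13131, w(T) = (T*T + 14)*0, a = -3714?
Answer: -34779/27001 ≈ -1.2881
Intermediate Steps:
H = 127/24 (H = 127*(1/24) = 127/24 ≈ 5.2917)
w(T) = 0 (w(T) = (T**2 + 14)*0 = (14 + T**2)*0 = 0)
N = -16845 (N = -3714 - 1*13131 = -3714 - 13131 = -16845)
(-34779 + w(H))/(N + 43846) = (-34779 + 0)/(-16845 + 43846) = -34779/27001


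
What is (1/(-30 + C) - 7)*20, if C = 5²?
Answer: -144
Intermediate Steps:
C = 25
(1/(-30 + C) - 7)*20 = (1/(-30 + 25) - 7)*20 = (1/(-5) - 7)*20 = (-⅕ - 7)*20 = -36/5*20 = -144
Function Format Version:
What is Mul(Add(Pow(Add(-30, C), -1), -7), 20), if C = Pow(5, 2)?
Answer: -144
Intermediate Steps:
C = 25
Mul(Add(Pow(Add(-30, C), -1), -7), 20) = Mul(Add(Pow(Add(-30, 25), -1), -7), 20) = Mul(Add(Pow(-5, -1), -7), 20) = Mul(Add(Rational(-1, 5), -7), 20) = Mul(Rational(-36, 5), 20) = -144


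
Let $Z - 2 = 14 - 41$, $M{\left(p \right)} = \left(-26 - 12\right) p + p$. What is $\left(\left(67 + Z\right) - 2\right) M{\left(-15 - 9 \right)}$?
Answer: $35520$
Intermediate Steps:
$M{\left(p \right)} = - 37 p$ ($M{\left(p \right)} = \left(-26 - 12\right) p + p = - 38 p + p = - 37 p$)
$Z = -25$ ($Z = 2 + \left(14 - 41\right) = 2 - 27 = -25$)
$\left(\left(67 + Z\right) - 2\right) M{\left(-15 - 9 \right)} = \left(\left(67 - 25\right) - 2\right) \left(- 37 \left(-15 - 9\right)\right) = \left(42 - 2\right) \left(- 37 \left(-15 - 9\right)\right) = 40 \left(\left(-37\right) \left(-24\right)\right) = 40 \cdot 888 = 35520$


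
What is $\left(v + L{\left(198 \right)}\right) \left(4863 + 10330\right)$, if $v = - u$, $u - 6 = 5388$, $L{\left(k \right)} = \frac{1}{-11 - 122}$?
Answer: $- \frac{10899503779}{133} \approx -8.1951 \cdot 10^{7}$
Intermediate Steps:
$L{\left(k \right)} = - \frac{1}{133}$ ($L{\left(k \right)} = \frac{1}{-133} = - \frac{1}{133}$)
$u = 5394$ ($u = 6 + 5388 = 5394$)
$v = -5394$ ($v = \left(-1\right) 5394 = -5394$)
$\left(v + L{\left(198 \right)}\right) \left(4863 + 10330\right) = \left(-5394 - \frac{1}{133}\right) \left(4863 + 10330\right) = \left(- \frac{717403}{133}\right) 15193 = - \frac{10899503779}{133}$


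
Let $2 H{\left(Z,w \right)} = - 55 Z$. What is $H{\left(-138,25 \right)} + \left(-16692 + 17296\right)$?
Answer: $4399$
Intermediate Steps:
$H{\left(Z,w \right)} = - \frac{55 Z}{2}$ ($H{\left(Z,w \right)} = \frac{\left(-55\right) Z}{2} = - \frac{55 Z}{2}$)
$H{\left(-138,25 \right)} + \left(-16692 + 17296\right) = \left(- \frac{55}{2}\right) \left(-138\right) + \left(-16692 + 17296\right) = 3795 + 604 = 4399$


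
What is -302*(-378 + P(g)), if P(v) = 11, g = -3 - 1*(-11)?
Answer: 110834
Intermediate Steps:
g = 8 (g = -3 + 11 = 8)
-302*(-378 + P(g)) = -302*(-378 + 11) = -302*(-367) = 110834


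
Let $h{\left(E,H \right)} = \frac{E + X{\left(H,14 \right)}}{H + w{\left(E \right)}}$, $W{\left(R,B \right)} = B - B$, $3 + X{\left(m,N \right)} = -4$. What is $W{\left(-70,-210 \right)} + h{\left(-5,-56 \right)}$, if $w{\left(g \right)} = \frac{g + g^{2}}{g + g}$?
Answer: $\frac{6}{29} \approx 0.2069$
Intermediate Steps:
$X{\left(m,N \right)} = -7$ ($X{\left(m,N \right)} = -3 - 4 = -7$)
$w{\left(g \right)} = \frac{g + g^{2}}{2 g}$
$W{\left(R,B \right)} = 0$
$h{\left(E,H \right)} = \frac{-7 + E}{\frac{1}{2} + H + \frac{E}{2}}$ ($h{\left(E,H \right)} = \frac{E - 7}{H + \left(\frac{1}{2} + \frac{E}{2}\right)} = \frac{-7 + E}{\frac{1}{2} + H + \frac{E}{2}}$)
$W{\left(-70,-210 \right)} + h{\left(-5,-56 \right)} = 0 + \frac{2 \left(-7 - 5\right)}{1 - 5 + 2 \left(-56\right)} = 0 + 2 \frac{1}{1 - 5 - 112} \left(-12\right) = 0 + 2 \frac{1}{-116} \left(-12\right) = 0 + 2 \left(- \frac{1}{116}\right) \left(-12\right) = 0 + \frac{6}{29} = \frac{6}{29}$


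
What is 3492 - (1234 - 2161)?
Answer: 4419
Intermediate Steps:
3492 - (1234 - 2161) = 3492 - 1*(-927) = 3492 + 927 = 4419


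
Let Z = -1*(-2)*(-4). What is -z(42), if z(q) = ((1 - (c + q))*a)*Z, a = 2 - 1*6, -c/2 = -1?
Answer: 1376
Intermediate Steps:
c = 2 (c = -2*(-1) = 2)
a = -4 (a = 2 - 6 = -4)
Z = -8 (Z = 2*(-4) = -8)
z(q) = -32 - 32*q (z(q) = ((1 - (2 + q))*(-4))*(-8) = ((1 + (-2 - q))*(-4))*(-8) = ((-1 - q)*(-4))*(-8) = (4 + 4*q)*(-8) = -32 - 32*q)
-z(42) = -(-32 - 32*42) = -(-32 - 1344) = -1*(-1376) = 1376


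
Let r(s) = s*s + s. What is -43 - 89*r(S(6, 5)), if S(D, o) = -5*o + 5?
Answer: -33863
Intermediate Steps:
S(D, o) = 5 - 5*o
r(s) = s + s² (r(s) = s² + s = s + s²)
-43 - 89*r(S(6, 5)) = -43 - 89*(5 - 5*5)*(1 + (5 - 5*5)) = -43 - 89*(5 - 25)*(1 + (5 - 25)) = -43 - (-1780)*(1 - 20) = -43 - (-1780)*(-19) = -43 - 89*380 = -43 - 33820 = -33863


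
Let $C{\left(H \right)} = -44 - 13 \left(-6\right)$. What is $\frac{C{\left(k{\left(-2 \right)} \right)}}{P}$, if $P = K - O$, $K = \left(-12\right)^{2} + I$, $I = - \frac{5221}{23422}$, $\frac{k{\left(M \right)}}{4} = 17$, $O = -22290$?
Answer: $\frac{796348}{525443927} \approx 0.0015156$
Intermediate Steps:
$k{\left(M \right)} = 68$ ($k{\left(M \right)} = 4 \cdot 17 = 68$)
$I = - \frac{5221}{23422}$ ($I = \left(-5221\right) \frac{1}{23422} = - \frac{5221}{23422} \approx -0.22291$)
$C{\left(H \right)} = 34$ ($C{\left(H \right)} = -44 - -78 = -44 + 78 = 34$)
$K = \frac{3367547}{23422}$ ($K = \left(-12\right)^{2} - \frac{5221}{23422} = 144 - \frac{5221}{23422} = \frac{3367547}{23422} \approx 143.78$)
$P = \frac{525443927}{23422}$ ($P = \frac{3367547}{23422} - -22290 = \frac{3367547}{23422} + 22290 = \frac{525443927}{23422} \approx 22434.0$)
$\frac{C{\left(k{\left(-2 \right)} \right)}}{P} = \frac{34}{\frac{525443927}{23422}} = 34 \cdot \frac{23422}{525443927} = \frac{796348}{525443927}$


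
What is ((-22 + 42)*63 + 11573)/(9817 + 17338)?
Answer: 12833/27155 ≈ 0.47258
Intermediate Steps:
((-22 + 42)*63 + 11573)/(9817 + 17338) = (20*63 + 11573)/27155 = (1260 + 11573)*(1/27155) = 12833*(1/27155) = 12833/27155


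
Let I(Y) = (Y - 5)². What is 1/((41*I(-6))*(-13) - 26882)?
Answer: -1/91375 ≈ -1.0944e-5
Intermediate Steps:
I(Y) = (-5 + Y)²
1/((41*I(-6))*(-13) - 26882) = 1/((41*(-5 - 6)²)*(-13) - 26882) = 1/((41*(-11)²)*(-13) - 26882) = 1/((41*121)*(-13) - 26882) = 1/(4961*(-13) - 26882) = 1/(-64493 - 26882) = 1/(-91375) = -1/91375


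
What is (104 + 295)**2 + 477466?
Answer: 636667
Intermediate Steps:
(104 + 295)**2 + 477466 = 399**2 + 477466 = 159201 + 477466 = 636667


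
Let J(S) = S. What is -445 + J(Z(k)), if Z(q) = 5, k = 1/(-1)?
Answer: -440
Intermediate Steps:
k = -1
-445 + J(Z(k)) = -445 + 5 = -440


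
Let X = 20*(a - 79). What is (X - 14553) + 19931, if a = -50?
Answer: 2798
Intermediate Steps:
X = -2580 (X = 20*(-50 - 79) = 20*(-129) = -2580)
(X - 14553) + 19931 = (-2580 - 14553) + 19931 = -17133 + 19931 = 2798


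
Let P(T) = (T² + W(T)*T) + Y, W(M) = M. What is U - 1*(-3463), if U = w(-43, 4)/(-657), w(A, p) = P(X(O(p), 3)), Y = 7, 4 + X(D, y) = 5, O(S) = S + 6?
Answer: 252798/73 ≈ 3463.0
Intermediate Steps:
O(S) = 6 + S
X(D, y) = 1 (X(D, y) = -4 + 5 = 1)
P(T) = 7 + 2*T² (P(T) = (T² + T*T) + 7 = (T² + T²) + 7 = 2*T² + 7 = 7 + 2*T²)
w(A, p) = 9 (w(A, p) = 7 + 2*1² = 7 + 2*1 = 7 + 2 = 9)
U = -1/73 (U = 9/(-657) = 9*(-1/657) = -1/73 ≈ -0.013699)
U - 1*(-3463) = -1/73 - 1*(-3463) = -1/73 + 3463 = 252798/73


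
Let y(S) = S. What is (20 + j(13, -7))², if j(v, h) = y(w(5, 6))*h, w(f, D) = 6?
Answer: 484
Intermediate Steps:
j(v, h) = 6*h
(20 + j(13, -7))² = (20 + 6*(-7))² = (20 - 42)² = (-22)² = 484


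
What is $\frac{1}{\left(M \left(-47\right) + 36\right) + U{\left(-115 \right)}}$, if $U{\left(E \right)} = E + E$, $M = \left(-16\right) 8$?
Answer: $\frac{1}{5822} \approx 0.00017176$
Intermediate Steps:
$M = -128$
$U{\left(E \right)} = 2 E$
$\frac{1}{\left(M \left(-47\right) + 36\right) + U{\left(-115 \right)}} = \frac{1}{\left(\left(-128\right) \left(-47\right) + 36\right) + 2 \left(-115\right)} = \frac{1}{\left(6016 + 36\right) - 230} = \frac{1}{6052 - 230} = \frac{1}{5822}$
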